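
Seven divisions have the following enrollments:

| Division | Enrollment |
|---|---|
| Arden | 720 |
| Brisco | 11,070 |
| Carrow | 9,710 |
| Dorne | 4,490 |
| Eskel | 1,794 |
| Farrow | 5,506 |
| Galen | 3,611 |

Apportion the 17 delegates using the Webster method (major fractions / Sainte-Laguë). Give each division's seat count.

Standard divisor 36901/17 ≈ 2170.647; standard quotas: Arden 0.332, Brisco 5.100, Carrow 4.473, Dorne 2.069, Eskel 0.826, Farrow 2.537, Galen 1.664.
Rounding to the nearest integer gives Arden 0, Brisco 5, Carrow 4, Dorne 2, Eskel 1, Farrow 3, Galen 2 — total 17, matching the house size, so no adjustment is needed.

Arden: 0; Brisco: 5; Carrow: 4; Dorne: 2; Eskel: 1; Farrow: 3; Galen: 2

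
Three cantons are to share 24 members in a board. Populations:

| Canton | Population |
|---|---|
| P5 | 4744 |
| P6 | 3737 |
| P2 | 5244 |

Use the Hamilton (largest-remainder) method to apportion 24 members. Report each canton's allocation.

The standard divisor is 13725/24 ≈ 571.875.
Standard quotas: P5 8.2955, P6 6.5346, P2 9.1698.
Lower quotas: P5 8, P6 6, P2 9 (sum 23, leaving 1 seat).
Remainders in descending order: P6 0.5346, P5 0.2955, P2 0.1698.
The surplus seat goes to P6.

P5 8, P6 7, P2 9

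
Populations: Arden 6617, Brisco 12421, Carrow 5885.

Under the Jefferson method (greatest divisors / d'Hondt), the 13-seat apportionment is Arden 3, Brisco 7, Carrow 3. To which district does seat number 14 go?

Arden

Priority for the next seat is population ÷ (current seats + 1).
Priorities: Arden 1654.250, Brisco 1552.625, Carrow 1471.250.
Highest priority: Arden.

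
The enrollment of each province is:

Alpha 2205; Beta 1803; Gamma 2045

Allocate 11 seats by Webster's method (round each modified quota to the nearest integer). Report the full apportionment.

Alpha 4, Beta 3, Gamma 4

Standard divisor 6053/11 ≈ 550.273; standard quotas: Alpha 4.007, Beta 3.277, Gamma 3.716.
Rounding to the nearest integer gives Alpha 4, Beta 3, Gamma 4 — total 11, matching the house size, so no adjustment is needed.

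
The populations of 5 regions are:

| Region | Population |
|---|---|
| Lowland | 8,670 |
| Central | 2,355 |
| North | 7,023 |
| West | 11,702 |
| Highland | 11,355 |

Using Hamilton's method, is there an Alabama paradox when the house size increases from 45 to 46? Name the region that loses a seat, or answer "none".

At 45 seats: Lowland 9, Central 3, North 8, West 13, Highland 12.
At 46 seats: Lowland 10, Central 2, North 8, West 13, Highland 13.
Central drops from 3 to 2.

Central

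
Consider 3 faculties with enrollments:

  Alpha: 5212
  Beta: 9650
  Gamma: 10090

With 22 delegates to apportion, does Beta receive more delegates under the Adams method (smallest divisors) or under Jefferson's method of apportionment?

Jefferson

Adams: Alpha 5, Beta 8, Gamma 9.
Jefferson: Alpha 4, Beta 9, Gamma 9.
Beta gets 8 under Adams and 9 under Jefferson.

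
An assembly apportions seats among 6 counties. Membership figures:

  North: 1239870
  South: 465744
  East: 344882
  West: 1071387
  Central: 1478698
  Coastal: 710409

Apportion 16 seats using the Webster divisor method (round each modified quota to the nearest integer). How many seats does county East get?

1

Standard divisor 5310990/16 ≈ 331936.875; standard quotas: North 3.735, South 1.403, East 1.039, West 3.228, Central 4.455, Coastal 2.140.
Rounding to the nearest integer gives 4, 1, 1, 3, 4, 2 = 15 seats, so the divisor must be adjusted.
With modified divisor 319500: modified quotas North 3.881, South 1.458, East 1.079, West 3.353, Central 4.628, Coastal 2.224.
Rounding to the nearest integer: North 4, South 1, East 1, West 3, Central 5, Coastal 2 (total 16).
East receives 1.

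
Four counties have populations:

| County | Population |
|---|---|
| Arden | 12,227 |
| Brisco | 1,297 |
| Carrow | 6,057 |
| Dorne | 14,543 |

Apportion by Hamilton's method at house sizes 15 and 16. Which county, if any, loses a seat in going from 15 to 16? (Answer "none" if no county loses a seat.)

Brisco

At 15 seats: Arden 5, Brisco 1, Carrow 3, Dorne 6.
At 16 seats: Arden 6, Brisco 0, Carrow 3, Dorne 7.
Brisco drops from 1 to 0.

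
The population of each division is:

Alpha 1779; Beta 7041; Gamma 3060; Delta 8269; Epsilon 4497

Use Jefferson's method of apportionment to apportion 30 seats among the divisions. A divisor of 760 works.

With modified divisor 760: modified quotas Alpha 2.341, Beta 9.264, Gamma 4.026, Delta 10.880, Epsilon 5.917.
Rounding down: Alpha 2, Beta 9, Gamma 4, Delta 10, Epsilon 5 (total 30).

Alpha 2, Beta 9, Gamma 4, Delta 10, Epsilon 5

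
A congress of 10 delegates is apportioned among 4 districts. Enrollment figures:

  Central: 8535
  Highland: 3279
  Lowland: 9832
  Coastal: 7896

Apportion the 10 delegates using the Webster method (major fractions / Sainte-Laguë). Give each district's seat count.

Standard divisor 29542/10 ≈ 2954.2; standard quotas: Central 2.889, Highland 1.110, Lowland 3.328, Coastal 2.673.
Rounding to the nearest integer gives Central 3, Highland 1, Lowland 3, Coastal 3 — total 10, matching the house size, so no adjustment is needed.

Central=3, Highland=1, Lowland=3, Coastal=3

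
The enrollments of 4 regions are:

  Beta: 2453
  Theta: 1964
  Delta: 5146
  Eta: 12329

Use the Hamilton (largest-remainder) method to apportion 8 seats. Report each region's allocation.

Beta 1; Theta 1; Delta 2; Eta 4

Total 21892; standard divisor 21892/8 ≈ 2736.5.
Standard quotas: Beta 0.8964, Theta 0.7177, Delta 1.8805, Eta 4.5054.
Lower quotas: Beta 0, Theta 0, Delta 1, Eta 4 (sum 5, leaving 3 seats).
Remainders in descending order: Beta 0.8964, Delta 0.8805, Theta 0.7177, Eta 0.5054.
The surplus seats go to Beta, Delta, Theta.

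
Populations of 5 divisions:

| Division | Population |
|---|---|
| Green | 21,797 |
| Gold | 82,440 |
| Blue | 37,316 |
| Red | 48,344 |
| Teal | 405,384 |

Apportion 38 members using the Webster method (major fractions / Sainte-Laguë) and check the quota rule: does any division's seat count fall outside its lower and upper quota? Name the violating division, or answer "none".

Teal

Standard quotas: Green 1.391, Gold 5.263, Blue 2.382, Red 3.086, Teal 25.878.
Webster allocation: Green 1, Gold 5, Blue 2, Red 3, Teal 27.
Teal has quota 25.878 (lower 25, upper 26) but receives 27 — outside the quota interval.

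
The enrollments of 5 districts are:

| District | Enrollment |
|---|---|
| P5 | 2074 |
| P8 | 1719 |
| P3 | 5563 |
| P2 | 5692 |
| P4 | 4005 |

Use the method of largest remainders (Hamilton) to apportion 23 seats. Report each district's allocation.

Standard divisor: 19053 ÷ 23 ≈ 828.391.
Standard quotas: P5 2.5036, P8 2.0751, P3 6.7154, P2 6.8711, P4 4.8347.
Lower quotas: P5 2, P8 2, P3 6, P2 6, P4 4 (sum 20, leaving 3 seats).
Remainders in descending order: P2 0.8711, P4 0.8347, P3 0.7154, P5 0.5036, P8 0.0751.
Largest remainders: P2, P4, P3 receive the extra seats.

P5=2; P8=2; P3=7; P2=7; P4=5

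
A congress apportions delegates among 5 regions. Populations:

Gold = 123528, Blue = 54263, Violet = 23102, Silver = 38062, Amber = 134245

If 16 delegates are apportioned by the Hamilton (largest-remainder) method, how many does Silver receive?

The standard divisor is 373200/16 = 23325.
Standard quotas: Gold 5.2959, Blue 2.3264, Violet 0.9904, Silver 1.6318, Amber 5.7554.
Lower quotas: Gold 5, Blue 2, Violet 0, Silver 1, Amber 5 (sum 13, leaving 3 seats).
Remainders in descending order: Violet 0.9904, Amber 0.7554, Silver 0.6318, Blue 0.3264, Gold 0.2959.
The surplus seats go to Violet, Amber, Silver.
Silver receives 2.

2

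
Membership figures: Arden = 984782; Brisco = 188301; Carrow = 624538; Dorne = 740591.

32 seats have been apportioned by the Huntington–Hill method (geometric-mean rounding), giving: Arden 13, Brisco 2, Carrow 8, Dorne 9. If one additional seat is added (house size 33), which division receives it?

Priority for the next seat is population ÷ (√(s·(s+1))).
Priorities: Arden 72996.898, Brisco 76873.561, Carrow 73602.509, Dorne 78065.146.
Highest priority: Dorne.

Dorne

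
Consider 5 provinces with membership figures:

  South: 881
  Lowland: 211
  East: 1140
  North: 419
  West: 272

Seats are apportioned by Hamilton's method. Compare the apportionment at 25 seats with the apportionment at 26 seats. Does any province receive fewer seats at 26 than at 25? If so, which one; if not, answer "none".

none

At 25 seats: South 7, Lowland 2, East 10, North 4, West 2.
At 26 seats: South 8, Lowland 2, East 10, North 4, West 2.
No province's allocation decreased.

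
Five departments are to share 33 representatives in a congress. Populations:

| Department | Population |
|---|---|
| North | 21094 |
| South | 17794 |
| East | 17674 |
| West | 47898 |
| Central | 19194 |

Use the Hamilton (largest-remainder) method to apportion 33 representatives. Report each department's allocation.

North 5; South 5; East 5; West 13; Central 5

Total 123654; standard divisor 123654/33 ≈ 3747.091.
Standard quotas: North 5.6294, South 4.7488, East 4.7167, West 12.7827, Central 5.1224.
Lower quotas: North 5, South 4, East 4, West 12, Central 5 (sum 30, leaving 3 seats).
Remainders in descending order: West 0.7827, South 0.7488, East 0.7167, North 0.6294, Central 0.1224.
The surplus seats go to West, South, East.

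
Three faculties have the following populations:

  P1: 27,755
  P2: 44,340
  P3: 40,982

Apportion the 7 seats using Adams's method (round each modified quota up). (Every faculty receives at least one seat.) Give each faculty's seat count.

Standard divisor 113077/7 ≈ 16153.857; standard quotas: P1 1.718, P2 2.745, P3 2.537.
Rounding up gives 2, 3, 3 = 8 seats, so the divisor must be adjusted.
With modified divisor 21300: modified quotas P1 1.303, P2 2.082, P3 1.924.
Rounding up: P1 2, P2 3, P3 2 (total 7).

P1: 2, P2: 3, P3: 2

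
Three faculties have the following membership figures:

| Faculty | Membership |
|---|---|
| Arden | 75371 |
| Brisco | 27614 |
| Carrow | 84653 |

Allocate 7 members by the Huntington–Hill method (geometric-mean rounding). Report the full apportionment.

Arden 3; Brisco 1; Carrow 3

With divisor 27604: modified quotas Arden 2.730, Brisco 1.000, Carrow 3.067.
Geometric-mean thresholds: Arden √(2·3)=2.449, Brisco √(1·2)=1.414, Carrow √(3·4)=3.464.
Each quota rounded against its threshold gives Arden 3, Brisco 1, Carrow 3 (total 7).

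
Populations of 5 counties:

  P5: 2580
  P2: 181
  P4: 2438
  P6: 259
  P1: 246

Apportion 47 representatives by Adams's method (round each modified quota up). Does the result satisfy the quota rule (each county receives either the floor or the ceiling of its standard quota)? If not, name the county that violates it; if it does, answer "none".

P4

Standard quotas: P5 21.259, P2 1.491, P4 20.089, P6 2.134, P1 2.027.
Adams allocation: P5 21, P2 2, P4 19, P6 3, P1 2.
P4 has quota 20.089 (lower 20, upper 21) but receives 19 — outside the quota interval.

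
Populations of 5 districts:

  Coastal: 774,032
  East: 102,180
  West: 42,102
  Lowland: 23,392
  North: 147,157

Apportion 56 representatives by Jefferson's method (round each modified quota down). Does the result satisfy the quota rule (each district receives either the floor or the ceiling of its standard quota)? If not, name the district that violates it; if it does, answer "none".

Coastal

Standard quotas: Coastal 39.808, East 5.255, West 2.165, Lowland 1.203, North 7.568.
Jefferson allocation: Coastal 41, East 5, West 2, Lowland 1, North 7.
Coastal has quota 39.808 (lower 39, upper 40) but receives 41 — outside the quota interval.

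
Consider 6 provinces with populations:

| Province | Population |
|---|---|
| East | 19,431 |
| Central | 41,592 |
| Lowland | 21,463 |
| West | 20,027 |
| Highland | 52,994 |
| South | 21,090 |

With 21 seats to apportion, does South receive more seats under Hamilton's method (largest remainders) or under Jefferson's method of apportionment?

Hamilton

Hamilton: East 2, Central 5, Lowland 3, West 2, Highland 6, South 3.
Jefferson: East 2, Central 5, Lowland 3, West 2, Highland 7, South 2.
South gets 3 under Hamilton and 2 under Jefferson.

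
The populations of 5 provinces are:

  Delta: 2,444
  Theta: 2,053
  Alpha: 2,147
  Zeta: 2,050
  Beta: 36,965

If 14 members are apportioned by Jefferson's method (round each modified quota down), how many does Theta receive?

0

Standard divisor 45659/14 ≈ 3261.357; standard quotas: Delta 0.749, Theta 0.629, Alpha 0.658, Zeta 0.629, Beta 11.334.
Rounding down gives 0, 0, 0, 0, 11 = 11 seats, so the divisor must be adjusted.
With modified divisor 2600: modified quotas Delta 0.940, Theta 0.790, Alpha 0.826, Zeta 0.788, Beta 14.217.
Rounding down: Delta 0, Theta 0, Alpha 0, Zeta 0, Beta 14 (total 14).
Theta receives 0.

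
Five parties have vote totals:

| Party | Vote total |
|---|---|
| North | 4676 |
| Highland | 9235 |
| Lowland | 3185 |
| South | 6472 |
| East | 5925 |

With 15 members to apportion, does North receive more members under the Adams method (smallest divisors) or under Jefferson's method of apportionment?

Adams: North 3, Highland 4, Lowland 2, South 3, East 3.
Jefferson: North 2, Highland 5, Lowland 1, South 4, East 3.
North gets 3 under Adams and 2 under Jefferson.

Adams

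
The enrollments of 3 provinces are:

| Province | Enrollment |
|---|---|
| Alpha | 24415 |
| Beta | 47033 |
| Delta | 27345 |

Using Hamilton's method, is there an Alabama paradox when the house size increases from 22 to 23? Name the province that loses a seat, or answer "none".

At 22 seats: Alpha 5, Beta 11, Delta 6.
At 23 seats: Alpha 6, Beta 11, Delta 6.
No province's allocation decreased.

none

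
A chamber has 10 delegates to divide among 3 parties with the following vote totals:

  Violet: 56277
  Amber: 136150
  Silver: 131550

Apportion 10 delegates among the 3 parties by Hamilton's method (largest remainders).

Violet 2, Amber 4, Silver 4

The standard divisor is 323977/10 ≈ 32397.7.
Standard quotas: Violet 1.7371, Amber 4.2025, Silver 4.0605.
Lower quotas: Violet 1, Amber 4, Silver 4 (sum 9, leaving 1 seat).
Remainders in descending order: Violet 0.7371, Amber 0.2025, Silver 0.0605.
Largest remainder: Violet receives the extra seat.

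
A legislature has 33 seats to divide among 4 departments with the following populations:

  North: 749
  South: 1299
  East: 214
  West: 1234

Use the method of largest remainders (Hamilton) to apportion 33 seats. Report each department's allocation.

North: 7, South: 12, East: 2, West: 12

Standard divisor: 3496 ÷ 33 ≈ 105.939.
Standard quotas: North 7.070, South 12.262, East 2.020, West 11.648.
Lower quotas: North 7, South 12, East 2, West 11 (sum 32, leaving 1 seat).
Remainders in descending order: West 0.648, South 0.262, North 0.070, East 0.020.
The surplus seat goes to West.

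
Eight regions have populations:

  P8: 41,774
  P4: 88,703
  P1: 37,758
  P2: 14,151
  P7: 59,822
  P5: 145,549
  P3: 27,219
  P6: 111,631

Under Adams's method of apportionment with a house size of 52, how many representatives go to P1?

Standard divisor 526607/52 ≈ 10127.058; standard quotas: P8 4.125, P4 8.759, P1 3.728, P2 1.397, P7 5.907, P5 14.372, P3 2.688, P6 11.023.
Rounding up gives 5, 9, 4, 2, 6, 15, 3, 12 = 56 seats, so the divisor must be adjusted.
With modified divisor 11130: modified quotas P8 3.753, P4 7.970, P1 3.392, P2 1.271, P7 5.375, P5 13.077, P3 2.446, P6 10.030.
Rounding up: P8 4, P4 8, P1 4, P2 2, P7 6, P5 14, P3 3, P6 11 (total 52).
P1 receives 4.

4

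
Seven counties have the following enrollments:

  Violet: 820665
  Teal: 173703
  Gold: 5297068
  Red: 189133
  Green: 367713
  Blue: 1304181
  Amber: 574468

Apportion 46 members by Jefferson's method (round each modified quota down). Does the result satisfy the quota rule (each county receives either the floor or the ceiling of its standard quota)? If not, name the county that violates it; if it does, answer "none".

Standard quotas: Violet 4.326, Teal 0.916, Gold 27.921, Red 0.997, Green 1.938, Blue 6.874, Amber 3.028.
Jefferson allocation: Violet 4, Teal 0, Gold 29, Red 1, Green 2, Blue 7, Amber 3.
Gold has quota 27.921 (lower 27, upper 28) but receives 29 — outside the quota interval.

Gold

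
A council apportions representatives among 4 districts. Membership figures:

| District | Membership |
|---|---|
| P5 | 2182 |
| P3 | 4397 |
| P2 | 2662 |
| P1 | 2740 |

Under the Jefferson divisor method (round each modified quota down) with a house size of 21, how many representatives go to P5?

4

Standard divisor 11981/21 ≈ 570.524; standard quotas: P5 3.825, P3 7.707, P2 4.666, P1 4.803.
Rounding down gives 3, 7, 4, 4 = 18 seats, so the divisor must be adjusted.
With modified divisor 540: modified quotas P5 4.041, P3 8.143, P2 4.930, P1 5.074.
Rounding down: P5 4, P3 8, P2 4, P1 5 (total 21).
P5 receives 4.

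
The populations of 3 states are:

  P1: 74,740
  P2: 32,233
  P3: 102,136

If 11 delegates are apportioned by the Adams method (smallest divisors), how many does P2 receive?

Standard divisor 209109/11 ≈ 19009.909; standard quotas: P1 3.932, P2 1.696, P3 5.373.
Rounding up gives 4, 2, 6 = 12 seats, so the divisor must be adjusted.
With modified divisor 22700: modified quotas P1 3.293, P2 1.420, P3 4.499.
Rounding up: P1 4, P2 2, P3 5 (total 11).
P2 receives 2.

2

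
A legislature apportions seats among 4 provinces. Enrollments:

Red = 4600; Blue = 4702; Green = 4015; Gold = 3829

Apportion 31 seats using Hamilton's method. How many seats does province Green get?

Standard divisor: 17146 ÷ 31 ≈ 553.097.
Standard quotas: Red 8.317, Blue 8.501, Green 7.259, Gold 6.923.
Lower quotas: Red 8, Blue 8, Green 7, Gold 6 (sum 29, leaving 2 seats).
Remainders in descending order: Gold 0.923, Blue 0.501, Red 0.317, Green 0.259.
The surplus seats go to Gold, Blue.
Green receives 7.

7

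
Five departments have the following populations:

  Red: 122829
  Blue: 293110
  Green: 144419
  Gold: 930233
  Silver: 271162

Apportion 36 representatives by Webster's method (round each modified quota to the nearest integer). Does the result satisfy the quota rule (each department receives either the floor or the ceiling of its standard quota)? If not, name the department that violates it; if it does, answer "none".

none

Standard quotas: Red 2.510, Blue 5.989, Green 2.951, Gold 19.009, Silver 5.541.
Webster allocation: Red 2, Blue 6, Green 3, Gold 19, Silver 6.
Every allocation lies between the lower and upper quota.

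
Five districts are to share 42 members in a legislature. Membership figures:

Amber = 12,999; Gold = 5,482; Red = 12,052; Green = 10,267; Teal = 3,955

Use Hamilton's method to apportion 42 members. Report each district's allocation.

Amber=12, Gold=5, Red=11, Green=10, Teal=4

The standard divisor is 44755/42 ≈ 1065.595.
Standard quotas: Amber 12.1988, Gold 5.1445, Red 11.3101, Green 9.6350, Teal 3.7115.
Lower quotas: Amber 12, Gold 5, Red 11, Green 9, Teal 3 (sum 40, leaving 2 seats).
Remainders in descending order: Teal 0.7115, Green 0.6350, Red 0.3101, Amber 0.1988, Gold 0.1445.
Largest remainders: Teal, Green receive the extra seats.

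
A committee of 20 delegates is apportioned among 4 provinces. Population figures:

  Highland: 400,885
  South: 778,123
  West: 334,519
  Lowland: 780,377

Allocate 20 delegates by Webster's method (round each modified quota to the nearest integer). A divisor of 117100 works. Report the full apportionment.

With modified divisor 117100: modified quotas Highland 3.423, South 6.645, West 2.857, Lowland 6.664.
Rounding to the nearest integer: Highland 3, South 7, West 3, Lowland 7 (total 20).

Highland 3, South 7, West 3, Lowland 7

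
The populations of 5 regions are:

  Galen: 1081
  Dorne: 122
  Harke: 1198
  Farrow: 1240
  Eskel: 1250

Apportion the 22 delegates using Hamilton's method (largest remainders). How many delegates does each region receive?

Galen=5, Dorne=0, Harke=5, Farrow=6, Eskel=6

Total 4891; standard divisor 4891/22 ≈ 222.318.
Standard quotas: Galen 4.862, Dorne 0.549, Harke 5.389, Farrow 5.578, Eskel 5.623.
Lower quotas: Galen 4, Dorne 0, Harke 5, Farrow 5, Eskel 5 (sum 19, leaving 3 seats).
Remainders in descending order: Galen 0.862, Eskel 0.623, Farrow 0.578, Dorne 0.549, Harke 0.389.
Largest remainders: Galen, Eskel, Farrow receive the extra seats.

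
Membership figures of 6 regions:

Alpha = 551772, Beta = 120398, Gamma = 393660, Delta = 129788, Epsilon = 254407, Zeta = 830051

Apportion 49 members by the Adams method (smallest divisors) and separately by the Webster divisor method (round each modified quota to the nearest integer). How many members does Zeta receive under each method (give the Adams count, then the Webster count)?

17 and 18

Adams: Alpha 12, Beta 3, Gamma 8, Delta 3, Epsilon 6, Zeta 17.
Webster: Alpha 12, Beta 3, Gamma 8, Delta 3, Epsilon 5, Zeta 18.
Zeta gets 17 under Adams and 18 under Webster.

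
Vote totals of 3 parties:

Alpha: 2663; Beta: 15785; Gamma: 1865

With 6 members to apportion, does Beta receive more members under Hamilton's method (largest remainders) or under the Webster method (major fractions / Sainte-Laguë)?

Hamilton: Alpha 1, Beta 5, Gamma 0.
Webster: Alpha 1, Beta 4, Gamma 1.
Beta gets 5 under Hamilton and 4 under Webster.

Hamilton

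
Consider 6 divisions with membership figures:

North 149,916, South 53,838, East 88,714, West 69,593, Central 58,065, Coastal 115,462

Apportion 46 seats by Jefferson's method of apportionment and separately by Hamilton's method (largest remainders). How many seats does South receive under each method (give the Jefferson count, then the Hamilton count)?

Jefferson: North 13, South 4, East 8, West 6, Central 5, Coastal 10.
Hamilton: North 13, South 5, East 7, West 6, Central 5, Coastal 10.
South gets 4 under Jefferson and 5 under Hamilton.

4 and 5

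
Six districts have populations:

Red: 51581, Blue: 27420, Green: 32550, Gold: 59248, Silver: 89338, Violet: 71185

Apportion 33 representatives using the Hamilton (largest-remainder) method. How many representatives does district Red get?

5

Standard divisor: 331322 ÷ 33 ≈ 10040.061.
Standard quotas: Red 5.1375, Blue 2.7311, Green 3.2420, Gold 5.9012, Silver 8.8982, Violet 7.0901.
Lower quotas: Red 5, Blue 2, Green 3, Gold 5, Silver 8, Violet 7 (sum 30, leaving 3 seats).
Remainders in descending order: Gold 0.9012, Silver 0.8982, Blue 0.7311, Green 0.2420, Red 0.1375, Violet 0.0901.
The surplus seats go to Gold, Silver, Blue.
Red receives 5.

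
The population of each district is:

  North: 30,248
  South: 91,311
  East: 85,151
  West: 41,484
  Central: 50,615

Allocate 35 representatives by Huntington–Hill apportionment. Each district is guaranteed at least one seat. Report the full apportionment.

With divisor 8719: modified quotas North 3.469, South 10.473, East 9.766, West 4.758, Central 5.805.
Geometric-mean thresholds: North √(3·4)=3.464, South √(10·11)=10.488, East √(9·10)=9.487, West √(4·5)=4.472, Central √(5·6)=5.477.
Each quota rounded against its threshold gives North 4, South 10, East 10, West 5, Central 6 (total 35).

North 4; South 10; East 10; West 5; Central 6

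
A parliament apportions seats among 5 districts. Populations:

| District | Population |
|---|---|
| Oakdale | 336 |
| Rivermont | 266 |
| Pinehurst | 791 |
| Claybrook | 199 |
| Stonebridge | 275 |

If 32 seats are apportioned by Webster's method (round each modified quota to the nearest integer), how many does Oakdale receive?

Standard divisor 1867/32 ≈ 58.344; standard quotas: Oakdale 5.759, Rivermont 4.559, Pinehurst 13.558, Claybrook 3.411, Stonebridge 4.713.
Rounding to the nearest integer gives 6, 5, 14, 3, 5 = 33 seats, so the divisor must be adjusted.
With modified divisor 58.75: modified quotas Oakdale 5.719, Rivermont 4.528, Pinehurst 13.464, Claybrook 3.387, Stonebridge 4.681.
Rounding to the nearest integer: Oakdale 6, Rivermont 5, Pinehurst 13, Claybrook 3, Stonebridge 5 (total 32).
Oakdale receives 6.

6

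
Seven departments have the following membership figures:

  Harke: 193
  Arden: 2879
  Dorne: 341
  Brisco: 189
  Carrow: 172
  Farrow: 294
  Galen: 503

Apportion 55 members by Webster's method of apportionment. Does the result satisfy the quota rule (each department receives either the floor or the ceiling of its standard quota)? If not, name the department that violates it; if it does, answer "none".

none

Standard quotas: Harke 2.322, Arden 34.641, Dorne 4.103, Brisco 2.274, Carrow 2.070, Farrow 3.538, Galen 6.052.
Webster allocation: Harke 2, Arden 35, Dorne 4, Brisco 2, Carrow 2, Farrow 4, Galen 6.
Every allocation lies between the lower and upper quota.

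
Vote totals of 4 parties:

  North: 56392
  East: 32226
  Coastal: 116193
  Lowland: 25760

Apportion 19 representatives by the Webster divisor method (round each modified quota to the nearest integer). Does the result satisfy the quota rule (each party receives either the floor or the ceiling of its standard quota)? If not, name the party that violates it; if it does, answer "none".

none

Standard quotas: North 4.647, East 2.656, Coastal 9.575, Lowland 2.123.
Webster allocation: North 5, East 3, Coastal 9, Lowland 2.
Every allocation lies between the lower and upper quota.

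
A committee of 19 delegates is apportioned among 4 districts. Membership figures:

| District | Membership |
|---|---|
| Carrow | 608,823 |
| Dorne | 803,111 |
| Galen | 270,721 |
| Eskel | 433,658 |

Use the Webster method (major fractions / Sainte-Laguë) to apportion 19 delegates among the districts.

Standard divisor 2116313/19 ≈ 111384.895; standard quotas: Carrow 5.466, Dorne 7.210, Galen 2.431, Eskel 3.893.
Rounding to the nearest integer gives 5, 7, 2, 4 = 18 seats, so the divisor must be adjusted.
With modified divisor 109500: modified quotas Carrow 5.560, Dorne 7.334, Galen 2.472, Eskel 3.960.
Rounding to the nearest integer: Carrow 6, Dorne 7, Galen 2, Eskel 4 (total 19).

Carrow 6, Dorne 7, Galen 2, Eskel 4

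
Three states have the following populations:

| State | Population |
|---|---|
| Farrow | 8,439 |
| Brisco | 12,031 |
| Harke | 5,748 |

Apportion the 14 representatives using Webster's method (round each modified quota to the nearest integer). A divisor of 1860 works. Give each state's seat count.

With modified divisor 1860: modified quotas Farrow 4.537, Brisco 6.468, Harke 3.090.
Rounding to the nearest integer: Farrow 5, Brisco 6, Harke 3 (total 14).

Farrow=5, Brisco=6, Harke=3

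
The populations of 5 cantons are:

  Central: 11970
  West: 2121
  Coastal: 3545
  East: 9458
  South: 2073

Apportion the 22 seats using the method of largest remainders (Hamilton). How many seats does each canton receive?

Total 29167; standard divisor 29167/22 ≈ 1325.773.
Standard quotas: Central 9.0287, West 1.5998, Coastal 2.6739, East 7.1340, South 1.5636.
Lower quotas: Central 9, West 1, Coastal 2, East 7, South 1 (sum 20, leaving 2 seats).
Remainders in descending order: Coastal 0.6739, West 0.5998, South 0.5636, East 0.1340, Central 0.0287.
The surplus seats go to Coastal, West.

Central: 9, West: 2, Coastal: 3, East: 7, South: 1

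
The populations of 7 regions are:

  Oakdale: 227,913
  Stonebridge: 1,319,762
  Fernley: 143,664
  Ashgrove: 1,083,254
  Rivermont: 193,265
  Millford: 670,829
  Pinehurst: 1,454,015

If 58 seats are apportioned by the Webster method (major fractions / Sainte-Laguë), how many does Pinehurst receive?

16

Standard divisor 5092702/58 ≈ 87805.207; standard quotas: Oakdale 2.596, Stonebridge 15.031, Fernley 1.636, Ashgrove 12.337, Rivermont 2.201, Millford 7.640, Pinehurst 16.560.
Rounding to the nearest integer gives 3, 15, 2, 12, 2, 8, 17 = 59 seats, so the divisor must be adjusted.
With modified divisor 88800: modified quotas Oakdale 2.567, Stonebridge 14.862, Fernley 1.618, Ashgrove 12.199, Rivermont 2.176, Millford 7.554, Pinehurst 16.374.
Rounding to the nearest integer: Oakdale 3, Stonebridge 15, Fernley 2, Ashgrove 12, Rivermont 2, Millford 8, Pinehurst 16 (total 58).
Pinehurst receives 16.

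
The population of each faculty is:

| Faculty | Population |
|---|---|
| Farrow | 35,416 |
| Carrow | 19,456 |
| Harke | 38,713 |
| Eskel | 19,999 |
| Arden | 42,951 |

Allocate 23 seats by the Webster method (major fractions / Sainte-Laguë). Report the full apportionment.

Farrow=5, Carrow=3, Harke=6, Eskel=3, Arden=6

Standard divisor 156535/23 ≈ 6805.87; standard quotas: Farrow 5.204, Carrow 2.859, Harke 5.688, Eskel 2.938, Arden 6.311.
Rounding to the nearest integer gives Farrow 5, Carrow 3, Harke 6, Eskel 3, Arden 6 — total 23, matching the house size, so no adjustment is needed.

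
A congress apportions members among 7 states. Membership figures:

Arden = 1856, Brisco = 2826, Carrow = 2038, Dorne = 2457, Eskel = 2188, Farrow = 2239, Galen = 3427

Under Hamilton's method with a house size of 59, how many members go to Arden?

Total 17031; standard divisor 17031/59 ≈ 288.661.
Standard quotas: Arden 6.430, Brisco 9.790, Carrow 7.060, Dorne 8.512, Eskel 7.580, Farrow 7.757, Galen 11.872.
Lower quotas: Arden 6, Brisco 9, Carrow 7, Dorne 8, Eskel 7, Farrow 7, Galen 11 (sum 55, leaving 4 seats).
Remainders in descending order: Galen 0.872, Brisco 0.790, Farrow 0.757, Eskel 0.580, Dorne 0.512, Arden 0.430, Carrow 0.060.
The surplus seats go to Galen, Brisco, Farrow, Eskel.
Arden receives 6.

6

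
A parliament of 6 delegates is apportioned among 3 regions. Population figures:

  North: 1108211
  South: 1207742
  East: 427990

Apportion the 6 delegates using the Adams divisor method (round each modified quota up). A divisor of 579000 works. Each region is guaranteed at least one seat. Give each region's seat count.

With modified divisor 579000: modified quotas North 1.914, South 2.086, East 0.739.
Rounding up: North 2, South 3, East 1 (total 6).

North 2, South 3, East 1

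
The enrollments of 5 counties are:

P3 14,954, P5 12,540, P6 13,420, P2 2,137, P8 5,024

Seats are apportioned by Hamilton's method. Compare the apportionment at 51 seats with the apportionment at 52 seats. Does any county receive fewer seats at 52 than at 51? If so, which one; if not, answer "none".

At 51 seats: P3 16, P5 13, P6 14, P2 2, P8 6.
At 52 seats: P3 16, P5 14, P6 15, P2 2, P8 5.
P8 drops from 6 to 5.

P8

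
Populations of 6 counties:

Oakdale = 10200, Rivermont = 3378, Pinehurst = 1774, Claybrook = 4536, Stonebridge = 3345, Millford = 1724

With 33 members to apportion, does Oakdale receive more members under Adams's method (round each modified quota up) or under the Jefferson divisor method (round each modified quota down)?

Jefferson

Adams: Oakdale 13, Rivermont 4, Pinehurst 3, Claybrook 6, Stonebridge 4, Millford 3.
Jefferson: Oakdale 15, Rivermont 4, Pinehurst 2, Claybrook 6, Stonebridge 4, Millford 2.
Oakdale gets 13 under Adams and 15 under Jefferson.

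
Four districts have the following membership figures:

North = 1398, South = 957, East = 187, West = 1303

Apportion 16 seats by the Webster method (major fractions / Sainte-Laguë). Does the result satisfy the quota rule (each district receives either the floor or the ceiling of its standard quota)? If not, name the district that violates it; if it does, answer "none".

none

Standard quotas: North 5.817, South 3.982, East 0.778, West 5.422.
Webster allocation: North 6, South 4, East 1, West 5.
Every allocation lies between the lower and upper quota.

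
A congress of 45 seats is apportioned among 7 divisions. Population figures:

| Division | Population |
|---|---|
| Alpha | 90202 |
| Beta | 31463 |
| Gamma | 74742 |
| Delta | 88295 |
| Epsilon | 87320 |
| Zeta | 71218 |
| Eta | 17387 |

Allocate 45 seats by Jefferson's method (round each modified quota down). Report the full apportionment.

Alpha 9, Beta 3, Gamma 7, Delta 9, Epsilon 9, Zeta 7, Eta 1

Standard divisor 460627/45 ≈ 10236.156; standard quotas: Alpha 8.812, Beta 3.074, Gamma 7.302, Delta 8.626, Epsilon 8.531, Zeta 6.957, Eta 1.699.
Rounding down gives 8, 3, 7, 8, 8, 6, 1 = 41 seats, so the divisor must be adjusted.
With modified divisor 9500: modified quotas Alpha 9.495, Beta 3.312, Gamma 7.868, Delta 9.294, Epsilon 9.192, Zeta 7.497, Eta 1.830.
Rounding down: Alpha 9, Beta 3, Gamma 7, Delta 9, Epsilon 9, Zeta 7, Eta 1 (total 45).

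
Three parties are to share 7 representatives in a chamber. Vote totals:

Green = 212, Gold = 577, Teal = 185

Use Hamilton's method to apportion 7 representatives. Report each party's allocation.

Green=2; Gold=4; Teal=1

The standard divisor is 974/7 ≈ 139.143.
Standard quotas: Green 1.524, Gold 4.147, Teal 1.330.
Lower quotas: Green 1, Gold 4, Teal 1 (sum 6, leaving 1 seat).
Remainders in descending order: Green 0.524, Teal 0.330, Gold 0.147.
The surplus seat goes to Green.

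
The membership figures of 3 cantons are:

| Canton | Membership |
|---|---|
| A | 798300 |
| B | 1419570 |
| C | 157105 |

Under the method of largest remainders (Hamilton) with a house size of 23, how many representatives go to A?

The standard divisor is 2374975/23 ≈ 103259.783.
Standard quotas: A 7.7310, B 13.7476, C 1.5215.
Lower quotas: A 7, B 13, C 1 (sum 21, leaving 2 seats).
Remainders in descending order: B 0.7476, A 0.7310, C 0.5215.
The surplus seats go to B, A.
A receives 8.

8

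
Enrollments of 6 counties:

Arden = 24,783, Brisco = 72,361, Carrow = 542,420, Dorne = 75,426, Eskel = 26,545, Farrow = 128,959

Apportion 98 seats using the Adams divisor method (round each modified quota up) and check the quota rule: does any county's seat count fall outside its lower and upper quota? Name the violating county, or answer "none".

Carrow

Standard quotas: Arden 2.790, Brisco 8.146, Carrow 61.066, Dorne 8.491, Eskel 2.988, Farrow 14.518.
Adams allocation: Arden 3, Brisco 8, Carrow 60, Dorne 9, Eskel 3, Farrow 15.
Carrow has quota 61.066 (lower 61, upper 62) but receives 60 — outside the quota interval.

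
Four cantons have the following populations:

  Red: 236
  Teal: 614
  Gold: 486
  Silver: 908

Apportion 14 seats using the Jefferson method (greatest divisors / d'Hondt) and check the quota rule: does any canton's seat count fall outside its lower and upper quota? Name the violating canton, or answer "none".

Standard quotas: Red 1.472, Teal 3.831, Gold 3.032, Silver 5.665.
Jefferson allocation: Red 1, Teal 4, Gold 3, Silver 6.
Every allocation lies between the lower and upper quota.

none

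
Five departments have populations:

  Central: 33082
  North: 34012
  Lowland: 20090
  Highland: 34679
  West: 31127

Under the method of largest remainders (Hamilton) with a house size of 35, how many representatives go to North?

Standard divisor: 152990 ÷ 35 ≈ 4371.143.
Standard quotas: Central 7.5683, North 7.7810, Lowland 4.5961, Highland 7.9336, West 7.1210.
Lower quotas: Central 7, North 7, Lowland 4, Highland 7, West 7 (sum 32, leaving 3 seats).
Remainders in descending order: Highland 0.9336, North 0.7810, Lowland 0.5961, Central 0.5683, West 0.1210.
The surplus seats go to Highland, North, Lowland.
North receives 8.

8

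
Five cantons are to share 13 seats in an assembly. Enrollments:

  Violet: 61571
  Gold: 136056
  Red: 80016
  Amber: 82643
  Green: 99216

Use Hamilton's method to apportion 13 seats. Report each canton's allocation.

Violet=2, Gold=4, Red=2, Amber=2, Green=3

The standard divisor is 459502/13 ≈ 35346.308.
Standard quotas: Violet 1.7419, Gold 3.8492, Red 2.2638, Amber 2.3381, Green 2.8070.
Lower quotas: Violet 1, Gold 3, Red 2, Amber 2, Green 2 (sum 10, leaving 3 seats).
Remainders in descending order: Gold 0.8492, Green 0.8070, Violet 0.7419, Amber 0.3381, Red 0.2638.
Largest remainders: Gold, Green, Violet receive the extra seats.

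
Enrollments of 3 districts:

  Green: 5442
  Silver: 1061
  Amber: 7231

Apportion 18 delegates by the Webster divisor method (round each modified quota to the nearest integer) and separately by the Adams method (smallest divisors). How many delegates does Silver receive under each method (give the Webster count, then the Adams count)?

1 and 2

Webster: Green 7, Silver 1, Amber 10.
Adams: Green 7, Silver 2, Amber 9.
Silver gets 1 under Webster and 2 under Adams.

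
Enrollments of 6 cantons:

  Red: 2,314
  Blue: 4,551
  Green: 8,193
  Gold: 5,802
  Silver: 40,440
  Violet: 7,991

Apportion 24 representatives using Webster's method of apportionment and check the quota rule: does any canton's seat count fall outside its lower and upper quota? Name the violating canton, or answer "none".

Silver

Standard quotas: Red 0.801, Blue 1.576, Green 2.838, Gold 2.010, Silver 14.007, Violet 2.768.
Webster allocation: Red 1, Blue 2, Green 3, Gold 2, Silver 13, Violet 3.
Silver has quota 14.007 (lower 14, upper 15) but receives 13 — outside the quota interval.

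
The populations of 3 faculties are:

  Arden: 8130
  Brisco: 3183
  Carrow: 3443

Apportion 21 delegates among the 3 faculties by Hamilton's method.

Arden 12, Brisco 4, Carrow 5

The standard divisor is 14756/21 ≈ 702.667.
Standard quotas: Arden 11.5702, Brisco 4.5299, Carrow 4.8999.
Lower quotas: Arden 11, Brisco 4, Carrow 4 (sum 19, leaving 2 seats).
Remainders in descending order: Carrow 0.8999, Arden 0.5702, Brisco 0.5299.
Largest remainders: Carrow, Arden receive the extra seats.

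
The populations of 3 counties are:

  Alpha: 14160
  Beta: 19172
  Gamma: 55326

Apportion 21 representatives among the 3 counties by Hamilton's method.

Total 88658; standard divisor 88658/21 ≈ 4221.81.
Standard quotas: Alpha 3.3540, Beta 4.5412, Gamma 13.1048.
Lower quotas: Alpha 3, Beta 4, Gamma 13 (sum 20, leaving 1 seat).
Remainders in descending order: Beta 0.5412, Alpha 0.3540, Gamma 0.1048.
The surplus seat goes to Beta.

Alpha=3; Beta=5; Gamma=13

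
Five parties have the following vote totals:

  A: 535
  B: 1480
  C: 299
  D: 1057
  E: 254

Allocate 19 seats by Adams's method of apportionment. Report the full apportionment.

Standard divisor 3625/19 ≈ 190.789; standard quotas: A 2.804, B 7.757, C 1.567, D 5.540, E 1.331.
Rounding up gives 3, 8, 2, 6, 2 = 21 seats, so the divisor must be adjusted.
With modified divisor 230: modified quotas A 2.326, B 6.435, C 1.300, D 4.596, E 1.104.
Rounding up: A 3, B 7, C 2, D 5, E 2 (total 19).

A=3; B=7; C=2; D=5; E=2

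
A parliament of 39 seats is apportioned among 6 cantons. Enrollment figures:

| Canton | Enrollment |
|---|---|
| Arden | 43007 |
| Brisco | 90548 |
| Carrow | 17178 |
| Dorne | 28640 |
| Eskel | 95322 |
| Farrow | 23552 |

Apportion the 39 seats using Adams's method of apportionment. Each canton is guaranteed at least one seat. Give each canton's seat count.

Standard divisor 298247/39 ≈ 7647.359; standard quotas: Arden 5.624, Brisco 11.840, Carrow 2.246, Dorne 3.745, Eskel 12.465, Farrow 3.080.
Rounding up gives 6, 12, 3, 4, 13, 4 = 42 seats, so the divisor must be adjusted.
With modified divisor 8400: modified quotas Arden 5.120, Brisco 10.780, Carrow 2.045, Dorne 3.410, Eskel 11.348, Farrow 2.804.
Rounding up: Arden 6, Brisco 11, Carrow 3, Dorne 4, Eskel 12, Farrow 3 (total 39).

Arden 6, Brisco 11, Carrow 3, Dorne 4, Eskel 12, Farrow 3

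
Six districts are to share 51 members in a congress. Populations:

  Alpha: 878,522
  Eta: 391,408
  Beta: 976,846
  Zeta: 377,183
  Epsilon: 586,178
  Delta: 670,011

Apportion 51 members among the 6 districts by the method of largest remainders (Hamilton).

Alpha 11, Eta 5, Beta 13, Zeta 5, Epsilon 8, Delta 9

Standard divisor: 3880148 ÷ 51 ≈ 76081.333.
Standard quotas: Alpha 11.5471, Eta 5.1446, Beta 12.8395, Zeta 4.9576, Epsilon 7.7046, Delta 8.8065.
Lower quotas: Alpha 11, Eta 5, Beta 12, Zeta 4, Epsilon 7, Delta 8 (sum 47, leaving 4 seats).
Remainders in descending order: Zeta 0.9576, Beta 0.8395, Delta 0.8065, Epsilon 0.7046, Alpha 0.5471, Eta 0.1446.
The surplus seats go to Zeta, Beta, Delta, Epsilon.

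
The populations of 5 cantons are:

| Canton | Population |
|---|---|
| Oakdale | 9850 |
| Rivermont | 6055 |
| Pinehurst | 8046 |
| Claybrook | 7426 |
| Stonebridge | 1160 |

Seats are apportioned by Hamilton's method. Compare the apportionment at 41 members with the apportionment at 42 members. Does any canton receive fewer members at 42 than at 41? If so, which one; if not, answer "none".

Stonebridge

At 41 seats: Oakdale 12, Rivermont 8, Pinehurst 10, Claybrook 9, Stonebridge 2.
At 42 seats: Oakdale 13, Rivermont 8, Pinehurst 10, Claybrook 10, Stonebridge 1.
Stonebridge drops from 2 to 1.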